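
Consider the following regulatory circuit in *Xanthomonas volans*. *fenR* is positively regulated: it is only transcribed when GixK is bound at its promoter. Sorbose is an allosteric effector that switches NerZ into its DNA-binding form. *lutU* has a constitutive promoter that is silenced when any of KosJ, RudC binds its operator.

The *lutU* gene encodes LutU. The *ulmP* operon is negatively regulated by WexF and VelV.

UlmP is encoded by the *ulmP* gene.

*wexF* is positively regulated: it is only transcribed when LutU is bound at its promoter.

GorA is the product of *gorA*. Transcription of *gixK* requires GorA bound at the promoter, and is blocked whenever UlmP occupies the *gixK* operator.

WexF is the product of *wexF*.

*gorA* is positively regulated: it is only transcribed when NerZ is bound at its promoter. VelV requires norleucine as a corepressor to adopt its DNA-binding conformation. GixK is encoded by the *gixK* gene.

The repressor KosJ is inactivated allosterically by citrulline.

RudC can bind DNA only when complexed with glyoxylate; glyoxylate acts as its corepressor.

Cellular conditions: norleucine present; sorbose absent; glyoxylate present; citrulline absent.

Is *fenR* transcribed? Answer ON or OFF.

Citrulline is absent, so KosJ is active.
Glyoxylate is present, so RudC is active.
With repressor KosJ bound, *lutU* is not transcribed.
So LutU is not produced.
Required activator LutU is absent, so *wexF* is not transcribed.
So WexF is not produced.
Norleucine is present, so VelV is active.
With repressor VelV bound, *ulmP* is not transcribed.
So UlmP is not produced.
Sorbose is absent, so NerZ is inactive.
Required activator NerZ is absent, so *gorA* is not transcribed.
So GorA is not produced.
Required activator GorA is absent, so *gixK* is not transcribed.
So GixK is not produced.
Required activator GixK is absent, so *fenR* is not transcribed.

OFF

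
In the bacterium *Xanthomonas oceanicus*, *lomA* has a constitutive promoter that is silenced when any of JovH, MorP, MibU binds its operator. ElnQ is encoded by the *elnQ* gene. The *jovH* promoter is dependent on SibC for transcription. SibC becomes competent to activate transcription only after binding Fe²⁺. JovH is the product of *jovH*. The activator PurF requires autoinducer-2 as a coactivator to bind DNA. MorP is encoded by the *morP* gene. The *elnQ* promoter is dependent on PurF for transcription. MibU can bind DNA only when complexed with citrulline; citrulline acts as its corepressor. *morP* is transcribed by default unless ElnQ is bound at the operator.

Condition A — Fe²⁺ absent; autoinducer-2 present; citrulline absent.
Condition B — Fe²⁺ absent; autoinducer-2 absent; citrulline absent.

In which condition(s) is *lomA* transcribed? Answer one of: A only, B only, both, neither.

A only

Condition A:
Fe²⁺ is absent, so SibC is inactive.
Required activator SibC is absent, so *jovH* is not transcribed.
So JovH is not produced.
Autoinducer-2 is present, so PurF is active.
No repressor is bound and PurF is active, so *elnQ* is transcribed.
So ElnQ is produced and active.
With repressor ElnQ bound, *morP* is not transcribed.
So MorP is not produced.
Citrulline is absent, so MibU is inactive.
With no repressor bound, *lomA* is transcribed.
→ *lomA* is ON in A.
Condition B:
Fe²⁺ is absent, so SibC is inactive.
Required activator SibC is absent, so *jovH* is not transcribed.
So JovH is not produced.
Autoinducer-2 is absent, so PurF is inactive.
Required activator PurF is absent, so *elnQ* is not transcribed.
So ElnQ is not produced.
With no repressor bound, *morP* is transcribed.
So MorP is produced and active.
Citrulline is absent, so MibU is inactive.
With repressor MorP bound, *lomA* is not transcribed.
→ *lomA* is OFF in B.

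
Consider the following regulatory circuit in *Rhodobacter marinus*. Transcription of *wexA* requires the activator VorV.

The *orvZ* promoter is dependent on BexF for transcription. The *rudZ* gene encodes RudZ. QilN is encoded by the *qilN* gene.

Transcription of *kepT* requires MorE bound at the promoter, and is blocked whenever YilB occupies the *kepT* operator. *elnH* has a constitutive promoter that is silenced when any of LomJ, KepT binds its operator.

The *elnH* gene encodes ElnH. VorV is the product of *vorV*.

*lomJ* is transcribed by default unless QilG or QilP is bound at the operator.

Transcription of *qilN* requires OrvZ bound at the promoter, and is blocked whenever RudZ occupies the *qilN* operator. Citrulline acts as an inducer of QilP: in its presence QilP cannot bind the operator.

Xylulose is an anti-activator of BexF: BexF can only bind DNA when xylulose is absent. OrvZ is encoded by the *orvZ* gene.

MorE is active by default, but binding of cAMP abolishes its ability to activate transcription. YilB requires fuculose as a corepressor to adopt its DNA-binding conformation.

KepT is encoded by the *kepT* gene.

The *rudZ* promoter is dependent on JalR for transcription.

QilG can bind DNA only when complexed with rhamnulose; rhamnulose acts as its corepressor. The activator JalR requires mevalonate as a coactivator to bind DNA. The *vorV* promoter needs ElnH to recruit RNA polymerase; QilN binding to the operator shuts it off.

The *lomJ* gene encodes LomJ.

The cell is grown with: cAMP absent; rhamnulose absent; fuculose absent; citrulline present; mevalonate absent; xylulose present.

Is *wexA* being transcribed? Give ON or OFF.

Rhamnulose is absent, so QilG is inactive.
Citrulline is present, so QilP is inactive.
With no repressor bound, *lomJ* is transcribed.
So LomJ is produced and active.
cAMP is absent, so MorE is active.
Fuculose is absent, so YilB is inactive.
No repressor is bound and MorE is active, so *kepT* is transcribed.
So KepT is produced and active.
With repressor LomJ bound, *elnH* is not transcribed.
So ElnH is not produced.
Xylulose is present, so BexF is inactive.
Required activator BexF is absent, so *orvZ* is not transcribed.
So OrvZ is not produced.
Mevalonate is absent, so JalR is inactive.
Required activator JalR is absent, so *rudZ* is not transcribed.
So RudZ is not produced.
Required activator OrvZ is absent, so *qilN* is not transcribed.
So QilN is not produced.
Required activator ElnH is absent, so *vorV* is not transcribed.
So VorV is not produced.
Required activator VorV is absent, so *wexA* is not transcribed.

OFF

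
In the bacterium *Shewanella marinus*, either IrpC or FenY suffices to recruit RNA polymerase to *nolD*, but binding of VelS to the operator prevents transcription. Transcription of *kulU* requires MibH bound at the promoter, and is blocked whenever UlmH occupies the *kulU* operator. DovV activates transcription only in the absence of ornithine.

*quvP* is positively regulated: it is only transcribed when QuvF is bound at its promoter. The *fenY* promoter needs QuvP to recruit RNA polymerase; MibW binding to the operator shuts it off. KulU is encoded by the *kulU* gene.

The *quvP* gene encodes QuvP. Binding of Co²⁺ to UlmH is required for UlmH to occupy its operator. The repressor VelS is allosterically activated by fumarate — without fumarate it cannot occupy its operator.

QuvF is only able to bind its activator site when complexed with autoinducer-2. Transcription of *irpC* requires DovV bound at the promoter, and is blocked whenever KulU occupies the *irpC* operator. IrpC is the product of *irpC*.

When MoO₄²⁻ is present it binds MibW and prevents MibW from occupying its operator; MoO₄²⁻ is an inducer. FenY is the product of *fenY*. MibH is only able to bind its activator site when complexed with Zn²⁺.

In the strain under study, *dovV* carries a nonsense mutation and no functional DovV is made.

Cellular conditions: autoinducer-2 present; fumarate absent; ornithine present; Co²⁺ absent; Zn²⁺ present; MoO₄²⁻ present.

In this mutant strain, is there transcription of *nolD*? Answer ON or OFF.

Co²⁺ is absent, so UlmH is inactive.
Zn²⁺ is present, so MibH is active.
No repressor is bound and MibH is active, so *kulU* is transcribed.
So KulU is produced and active.
DovV is non-functional in this strain, so it has no effect.
With repressor KulU bound, *irpC* is not transcribed.
So IrpC is not produced.
Fumarate is absent, so VelS is inactive.
MoO₄²⁻ is present, so MibW is inactive.
Autoinducer-2 is present, so QuvF is active.
No repressor is bound and QuvF is active, so *quvP* is transcribed.
So QuvP is produced and active.
No repressor is bound and QuvP is active, so *fenY* is transcribed.
So FenY is produced and active.
Activator FenY is present, so *nolD* is transcribed.

ON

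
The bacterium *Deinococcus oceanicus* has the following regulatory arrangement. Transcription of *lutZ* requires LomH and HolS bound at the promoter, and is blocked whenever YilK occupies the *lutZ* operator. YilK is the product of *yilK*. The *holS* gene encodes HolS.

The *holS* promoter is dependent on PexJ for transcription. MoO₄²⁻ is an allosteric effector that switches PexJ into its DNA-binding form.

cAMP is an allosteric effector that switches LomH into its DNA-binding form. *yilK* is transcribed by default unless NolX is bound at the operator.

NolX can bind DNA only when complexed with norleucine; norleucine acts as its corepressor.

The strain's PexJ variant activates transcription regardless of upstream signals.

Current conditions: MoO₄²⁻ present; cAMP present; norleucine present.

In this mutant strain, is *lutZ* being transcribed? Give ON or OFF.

cAMP is present, so LomH is active.
PexJ is constitutively active in this strain.
No repressor is bound and PexJ is active, so *holS* is transcribed.
So HolS is produced and active.
Norleucine is present, so NolX is active.
With repressor NolX bound, *yilK* is not transcribed.
So YilK is not produced.
No repressor is bound and LomH and HolS are active, so *lutZ* is transcribed.

ON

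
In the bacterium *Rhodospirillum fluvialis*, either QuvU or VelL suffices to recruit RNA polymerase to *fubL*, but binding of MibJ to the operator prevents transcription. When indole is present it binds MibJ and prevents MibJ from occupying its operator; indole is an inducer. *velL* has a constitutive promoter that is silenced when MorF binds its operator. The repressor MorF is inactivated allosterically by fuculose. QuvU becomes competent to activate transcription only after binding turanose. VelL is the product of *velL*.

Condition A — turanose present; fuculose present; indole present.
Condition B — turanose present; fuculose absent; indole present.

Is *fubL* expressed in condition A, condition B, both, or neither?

Condition A:
Turanose is present, so QuvU is active.
Fuculose is present, so MorF is inactive.
With no repressor bound, *velL* is transcribed.
So VelL is produced and active.
Indole is present, so MibJ is inactive.
Activator QuvU is present, so *fubL* is transcribed.
→ *fubL* is ON in A.
Condition B:
Turanose is present, so QuvU is active.
Fuculose is absent, so MorF is active.
With repressor MorF bound, *velL* is not transcribed.
So VelL is not produced.
Indole is present, so MibJ is inactive.
Activator QuvU is present, so *fubL* is transcribed.
→ *fubL* is ON in B.

both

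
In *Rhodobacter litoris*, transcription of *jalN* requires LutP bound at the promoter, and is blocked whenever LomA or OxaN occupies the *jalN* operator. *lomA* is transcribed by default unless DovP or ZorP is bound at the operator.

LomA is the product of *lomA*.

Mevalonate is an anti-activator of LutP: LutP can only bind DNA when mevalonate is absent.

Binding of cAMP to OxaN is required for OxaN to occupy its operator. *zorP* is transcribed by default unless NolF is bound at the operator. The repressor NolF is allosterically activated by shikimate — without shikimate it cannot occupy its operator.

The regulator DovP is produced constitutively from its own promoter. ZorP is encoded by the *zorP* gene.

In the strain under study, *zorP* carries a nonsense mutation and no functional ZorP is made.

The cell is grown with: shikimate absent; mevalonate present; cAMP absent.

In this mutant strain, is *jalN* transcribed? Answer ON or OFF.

OFF

DovP is produced constitutively and is active.
ZorP is non-functional in this strain, so it has no effect.
With repressor DovP bound, *lomA* is not transcribed.
So LomA is not produced.
cAMP is absent, so OxaN is inactive.
Mevalonate is present, so LutP is inactive.
Required activator LutP is absent, so *jalN* is not transcribed.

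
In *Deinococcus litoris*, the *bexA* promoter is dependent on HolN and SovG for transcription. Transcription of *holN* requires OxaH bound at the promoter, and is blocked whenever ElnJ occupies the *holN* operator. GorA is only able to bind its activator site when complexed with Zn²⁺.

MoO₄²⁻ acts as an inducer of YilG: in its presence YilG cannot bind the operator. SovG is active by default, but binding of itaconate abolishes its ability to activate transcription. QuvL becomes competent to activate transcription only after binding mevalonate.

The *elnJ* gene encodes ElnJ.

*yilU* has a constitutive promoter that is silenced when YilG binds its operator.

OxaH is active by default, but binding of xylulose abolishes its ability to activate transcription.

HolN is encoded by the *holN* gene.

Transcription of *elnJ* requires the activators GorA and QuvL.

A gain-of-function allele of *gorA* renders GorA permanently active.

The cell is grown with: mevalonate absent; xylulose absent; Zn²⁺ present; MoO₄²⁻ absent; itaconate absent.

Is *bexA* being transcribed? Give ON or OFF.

Xylulose is absent, so OxaH is active.
GorA is constitutively active in this strain.
Mevalonate is absent, so QuvL is inactive.
Required activator QuvL is absent, so *elnJ* is not transcribed.
So ElnJ is not produced.
No repressor is bound and OxaH is active, so *holN* is transcribed.
So HolN is produced and active.
Itaconate is absent, so SovG is active.
No repressor is bound and HolN and SovG are active, so *bexA* is transcribed.

ON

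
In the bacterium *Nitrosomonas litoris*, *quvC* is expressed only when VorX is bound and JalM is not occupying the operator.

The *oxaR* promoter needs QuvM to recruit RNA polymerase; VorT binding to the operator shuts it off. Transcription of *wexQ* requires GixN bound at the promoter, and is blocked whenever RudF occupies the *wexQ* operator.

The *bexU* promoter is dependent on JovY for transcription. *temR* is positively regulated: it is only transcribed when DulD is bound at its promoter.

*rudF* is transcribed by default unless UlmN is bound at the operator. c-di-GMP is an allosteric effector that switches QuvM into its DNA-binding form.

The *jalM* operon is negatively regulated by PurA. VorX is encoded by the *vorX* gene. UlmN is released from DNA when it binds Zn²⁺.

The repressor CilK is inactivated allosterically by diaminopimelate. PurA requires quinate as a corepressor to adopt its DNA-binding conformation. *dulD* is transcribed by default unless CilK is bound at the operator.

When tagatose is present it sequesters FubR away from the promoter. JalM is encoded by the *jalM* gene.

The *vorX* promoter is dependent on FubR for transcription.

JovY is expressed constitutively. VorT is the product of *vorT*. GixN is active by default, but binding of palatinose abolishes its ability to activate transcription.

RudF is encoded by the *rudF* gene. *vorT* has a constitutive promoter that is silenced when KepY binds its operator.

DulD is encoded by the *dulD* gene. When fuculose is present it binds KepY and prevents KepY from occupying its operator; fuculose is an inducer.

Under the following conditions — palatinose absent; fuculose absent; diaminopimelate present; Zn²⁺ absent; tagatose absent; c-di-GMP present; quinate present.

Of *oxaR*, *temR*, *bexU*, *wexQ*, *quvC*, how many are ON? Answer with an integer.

Fuculose is absent, so KepY is active.
With repressor KepY bound, *vorT* is not transcribed.
So VorT is not produced.
c-di-GMP is present, so QuvM is active.
No repressor is bound and QuvM is active, so *oxaR* is transcribed.
→ *oxaR* is ON.
Diaminopimelate is present, so CilK is inactive.
With no repressor bound, *dulD* is transcribed.
So DulD is produced and active.
No repressor is bound and DulD is active, so *temR* is transcribed.
→ *temR* is ON.
JovY is produced constitutively and is active.
No repressor is bound and JovY is active, so *bexU* is transcribed.
→ *bexU* is ON.
Palatinose is absent, so GixN is active.
Zn²⁺ is absent, so UlmN is active.
With repressor UlmN bound, *rudF* is not transcribed.
So RudF is not produced.
No repressor is bound and GixN is active, so *wexQ* is transcribed.
→ *wexQ* is ON.
Tagatose is absent, so FubR is active.
No repressor is bound and FubR is active, so *vorX* is transcribed.
So VorX is produced and active.
Quinate is present, so PurA is active.
With repressor PurA bound, *jalM* is not transcribed.
So JalM is not produced.
No repressor is bound and VorX is active, so *quvC* is transcribed.
→ *quvC* is ON.
5 of the 5 genes are transcribed.

5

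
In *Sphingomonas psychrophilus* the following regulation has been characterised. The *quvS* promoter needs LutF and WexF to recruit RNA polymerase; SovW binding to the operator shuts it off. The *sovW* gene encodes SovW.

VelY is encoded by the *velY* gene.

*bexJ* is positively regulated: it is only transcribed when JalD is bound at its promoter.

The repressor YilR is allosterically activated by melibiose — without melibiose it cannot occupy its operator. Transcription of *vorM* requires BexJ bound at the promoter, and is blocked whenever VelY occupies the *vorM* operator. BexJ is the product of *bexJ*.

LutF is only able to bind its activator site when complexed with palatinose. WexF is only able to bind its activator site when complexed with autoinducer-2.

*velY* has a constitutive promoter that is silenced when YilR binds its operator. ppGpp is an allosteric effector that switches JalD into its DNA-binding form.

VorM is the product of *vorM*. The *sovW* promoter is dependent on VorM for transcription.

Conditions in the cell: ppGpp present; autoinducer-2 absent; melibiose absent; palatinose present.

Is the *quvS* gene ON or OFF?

Palatinose is present, so LutF is active.
ppGpp is present, so JalD is active.
No repressor is bound and JalD is active, so *bexJ* is transcribed.
So BexJ is produced and active.
Melibiose is absent, so YilR is inactive.
With no repressor bound, *velY* is transcribed.
So VelY is produced and active.
With repressor VelY bound, *vorM* is not transcribed.
So VorM is not produced.
Required activator VorM is absent, so *sovW* is not transcribed.
So SovW is not produced.
Autoinducer-2 is absent, so WexF is inactive.
Required activator WexF is absent, so *quvS* is not transcribed.

OFF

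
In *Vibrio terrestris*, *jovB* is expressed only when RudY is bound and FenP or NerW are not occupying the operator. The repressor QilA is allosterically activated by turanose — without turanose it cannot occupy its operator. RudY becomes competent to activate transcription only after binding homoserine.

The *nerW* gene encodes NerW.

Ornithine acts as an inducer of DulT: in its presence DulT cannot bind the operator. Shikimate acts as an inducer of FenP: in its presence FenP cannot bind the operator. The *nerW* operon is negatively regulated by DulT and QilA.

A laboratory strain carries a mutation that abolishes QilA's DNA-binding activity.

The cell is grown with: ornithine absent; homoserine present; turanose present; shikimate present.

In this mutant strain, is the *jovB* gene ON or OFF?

ON

Shikimate is present, so FenP is inactive.
Homoserine is present, so RudY is active.
Ornithine is absent, so DulT is active.
QilA is non-functional in this strain, so it has no effect.
With repressor DulT bound, *nerW* is not transcribed.
So NerW is not produced.
No repressor is bound and RudY is active, so *jovB* is transcribed.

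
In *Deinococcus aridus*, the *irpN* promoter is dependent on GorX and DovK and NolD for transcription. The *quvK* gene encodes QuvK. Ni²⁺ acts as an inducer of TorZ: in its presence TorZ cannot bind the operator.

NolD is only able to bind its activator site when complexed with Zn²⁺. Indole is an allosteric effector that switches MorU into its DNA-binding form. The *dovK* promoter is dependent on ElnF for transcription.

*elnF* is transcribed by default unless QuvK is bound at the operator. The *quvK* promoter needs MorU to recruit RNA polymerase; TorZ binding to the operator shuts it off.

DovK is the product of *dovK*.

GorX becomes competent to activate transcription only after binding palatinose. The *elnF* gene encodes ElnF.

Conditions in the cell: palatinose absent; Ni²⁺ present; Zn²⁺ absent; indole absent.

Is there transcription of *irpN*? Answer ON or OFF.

OFF

Palatinose is absent, so GorX is inactive.
Ni²⁺ is present, so TorZ is inactive.
Indole is absent, so MorU is inactive.
Required activator MorU is absent, so *quvK* is not transcribed.
So QuvK is not produced.
With no repressor bound, *elnF* is transcribed.
So ElnF is produced and active.
No repressor is bound and ElnF is active, so *dovK* is transcribed.
So DovK is produced and active.
Zn²⁺ is absent, so NolD is inactive.
Required activator GorX is absent, so *irpN* is not transcribed.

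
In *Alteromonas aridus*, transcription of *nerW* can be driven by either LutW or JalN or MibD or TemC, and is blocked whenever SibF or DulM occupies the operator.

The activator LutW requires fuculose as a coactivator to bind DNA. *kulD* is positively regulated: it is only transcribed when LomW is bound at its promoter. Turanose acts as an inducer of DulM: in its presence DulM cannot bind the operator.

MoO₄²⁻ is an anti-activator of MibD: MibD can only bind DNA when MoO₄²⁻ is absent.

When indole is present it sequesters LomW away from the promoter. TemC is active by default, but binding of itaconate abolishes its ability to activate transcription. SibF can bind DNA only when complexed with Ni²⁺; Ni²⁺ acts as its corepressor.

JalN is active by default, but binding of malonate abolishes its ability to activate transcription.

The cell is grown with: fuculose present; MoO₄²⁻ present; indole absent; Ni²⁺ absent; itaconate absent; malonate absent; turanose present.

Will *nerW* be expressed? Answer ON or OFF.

ON

Fuculose is present, so LutW is active.
Malonate is absent, so JalN is active.
MoO₄²⁻ is present, so MibD is inactive.
Ni²⁺ is absent, so SibF is inactive.
Turanose is present, so DulM is inactive.
Itaconate is absent, so TemC is active.
Activator LutW is present, so *nerW* is transcribed.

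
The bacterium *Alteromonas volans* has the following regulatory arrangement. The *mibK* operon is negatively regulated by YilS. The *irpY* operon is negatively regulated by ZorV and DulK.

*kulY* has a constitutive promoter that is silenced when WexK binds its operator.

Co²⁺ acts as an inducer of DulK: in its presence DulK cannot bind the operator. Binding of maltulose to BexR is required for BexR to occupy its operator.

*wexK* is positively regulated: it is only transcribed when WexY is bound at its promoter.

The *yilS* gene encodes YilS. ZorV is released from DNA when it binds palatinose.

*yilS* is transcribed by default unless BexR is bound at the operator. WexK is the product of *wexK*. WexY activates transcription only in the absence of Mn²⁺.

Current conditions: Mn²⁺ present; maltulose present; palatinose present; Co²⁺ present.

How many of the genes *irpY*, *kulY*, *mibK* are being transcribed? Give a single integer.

3

Palatinose is present, so ZorV is inactive.
Co²⁺ is present, so DulK is inactive.
With no repressor bound, *irpY* is transcribed.
→ *irpY* is ON.
Mn²⁺ is present, so WexY is inactive.
Required activator WexY is absent, so *wexK* is not transcribed.
So WexK is not produced.
With no repressor bound, *kulY* is transcribed.
→ *kulY* is ON.
Maltulose is present, so BexR is active.
With repressor BexR bound, *yilS* is not transcribed.
So YilS is not produced.
With no repressor bound, *mibK* is transcribed.
→ *mibK* is ON.
3 of the 3 genes are transcribed.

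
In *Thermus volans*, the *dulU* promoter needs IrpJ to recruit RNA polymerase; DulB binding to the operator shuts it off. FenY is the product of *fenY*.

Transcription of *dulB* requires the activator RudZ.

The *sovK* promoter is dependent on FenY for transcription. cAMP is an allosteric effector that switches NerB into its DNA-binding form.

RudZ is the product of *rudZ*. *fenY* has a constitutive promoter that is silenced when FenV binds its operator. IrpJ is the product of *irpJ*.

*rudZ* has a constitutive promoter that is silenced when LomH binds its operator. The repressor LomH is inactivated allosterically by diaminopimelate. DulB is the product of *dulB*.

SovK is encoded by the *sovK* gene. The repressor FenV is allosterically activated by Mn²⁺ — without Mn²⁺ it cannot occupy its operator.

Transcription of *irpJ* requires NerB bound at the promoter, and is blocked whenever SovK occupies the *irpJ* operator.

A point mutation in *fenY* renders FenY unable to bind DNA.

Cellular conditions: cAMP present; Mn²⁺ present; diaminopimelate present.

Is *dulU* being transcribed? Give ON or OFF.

cAMP is present, so NerB is active.
FenY is non-functional in this strain, so it has no effect.
Required activator FenY is absent, so *sovK* is not transcribed.
So SovK is not produced.
No repressor is bound and NerB is active, so *irpJ* is transcribed.
So IrpJ is produced and active.
Diaminopimelate is present, so LomH is inactive.
With no repressor bound, *rudZ* is transcribed.
So RudZ is produced and active.
No repressor is bound and RudZ is active, so *dulB* is transcribed.
So DulB is produced and active.
With repressor DulB bound, *dulU* is not transcribed.

OFF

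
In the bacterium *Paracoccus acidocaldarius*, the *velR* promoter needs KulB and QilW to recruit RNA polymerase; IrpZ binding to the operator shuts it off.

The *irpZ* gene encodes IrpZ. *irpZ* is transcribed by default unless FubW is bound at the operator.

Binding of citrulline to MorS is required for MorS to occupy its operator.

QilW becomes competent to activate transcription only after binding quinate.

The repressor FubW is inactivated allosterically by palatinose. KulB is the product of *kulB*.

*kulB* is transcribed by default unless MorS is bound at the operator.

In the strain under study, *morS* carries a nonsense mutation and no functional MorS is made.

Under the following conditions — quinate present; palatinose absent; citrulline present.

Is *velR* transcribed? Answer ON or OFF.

Palatinose is absent, so FubW is active.
With repressor FubW bound, *irpZ* is not transcribed.
So IrpZ is not produced.
MorS is non-functional in this strain, so it has no effect.
With no repressor bound, *kulB* is transcribed.
So KulB is produced and active.
Quinate is present, so QilW is active.
No repressor is bound and KulB and QilW are active, so *velR* is transcribed.

ON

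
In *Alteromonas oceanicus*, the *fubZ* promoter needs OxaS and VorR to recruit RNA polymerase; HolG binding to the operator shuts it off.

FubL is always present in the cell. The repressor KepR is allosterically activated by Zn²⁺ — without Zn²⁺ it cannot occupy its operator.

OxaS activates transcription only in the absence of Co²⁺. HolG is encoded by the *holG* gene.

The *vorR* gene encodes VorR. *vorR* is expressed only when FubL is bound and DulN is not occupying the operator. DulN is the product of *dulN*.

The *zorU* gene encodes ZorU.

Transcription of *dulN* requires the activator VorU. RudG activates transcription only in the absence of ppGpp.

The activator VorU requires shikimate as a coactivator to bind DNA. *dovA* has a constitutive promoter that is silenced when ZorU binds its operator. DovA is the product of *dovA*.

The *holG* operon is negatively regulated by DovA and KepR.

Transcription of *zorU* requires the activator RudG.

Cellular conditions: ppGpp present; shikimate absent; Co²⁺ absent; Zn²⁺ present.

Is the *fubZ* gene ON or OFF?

ON

Co²⁺ is absent, so OxaS is active.
ppGpp is present, so RudG is inactive.
Required activator RudG is absent, so *zorU* is not transcribed.
So ZorU is not produced.
With no repressor bound, *dovA* is transcribed.
So DovA is produced and active.
Zn²⁺ is present, so KepR is active.
With repressor DovA bound, *holG* is not transcribed.
So HolG is not produced.
FubL is produced constitutively and is active.
Shikimate is absent, so VorU is inactive.
Required activator VorU is absent, so *dulN* is not transcribed.
So DulN is not produced.
No repressor is bound and FubL is active, so *vorR* is transcribed.
So VorR is produced and active.
No repressor is bound and OxaS and VorR are active, so *fubZ* is transcribed.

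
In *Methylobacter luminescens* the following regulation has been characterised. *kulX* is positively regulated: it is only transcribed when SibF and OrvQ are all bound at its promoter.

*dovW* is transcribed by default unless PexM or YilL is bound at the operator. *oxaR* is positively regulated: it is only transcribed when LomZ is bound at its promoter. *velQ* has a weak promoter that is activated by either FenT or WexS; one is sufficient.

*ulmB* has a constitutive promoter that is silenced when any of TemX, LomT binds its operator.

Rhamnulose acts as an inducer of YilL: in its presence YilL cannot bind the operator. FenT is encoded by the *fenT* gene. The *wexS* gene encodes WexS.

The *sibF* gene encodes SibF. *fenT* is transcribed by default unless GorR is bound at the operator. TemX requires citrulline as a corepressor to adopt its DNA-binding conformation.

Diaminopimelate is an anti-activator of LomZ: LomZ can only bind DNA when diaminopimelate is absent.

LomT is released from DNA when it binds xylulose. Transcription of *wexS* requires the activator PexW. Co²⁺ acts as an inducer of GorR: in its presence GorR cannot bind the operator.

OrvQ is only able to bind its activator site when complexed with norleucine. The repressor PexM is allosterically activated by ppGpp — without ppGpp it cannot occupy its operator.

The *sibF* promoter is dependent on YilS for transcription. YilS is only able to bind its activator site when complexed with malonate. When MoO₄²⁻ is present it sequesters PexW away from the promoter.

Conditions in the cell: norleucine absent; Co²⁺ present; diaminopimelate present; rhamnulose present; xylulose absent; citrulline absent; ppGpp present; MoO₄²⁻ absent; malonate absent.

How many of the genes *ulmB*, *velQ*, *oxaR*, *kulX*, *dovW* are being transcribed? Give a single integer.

Citrulline is absent, so TemX is inactive.
Xylulose is absent, so LomT is active.
With repressor LomT bound, *ulmB* is not transcribed.
→ *ulmB* is OFF.
Co²⁺ is present, so GorR is inactive.
With no repressor bound, *fenT* is transcribed.
So FenT is produced and active.
MoO₄²⁻ is absent, so PexW is active.
No repressor is bound and PexW is active, so *wexS* is transcribed.
So WexS is produced and active.
Activator FenT is present, so *velQ* is transcribed.
→ *velQ* is ON.
Diaminopimelate is present, so LomZ is inactive.
Required activator LomZ is absent, so *oxaR* is not transcribed.
→ *oxaR* is OFF.
Malonate is absent, so YilS is inactive.
Required activator YilS is absent, so *sibF* is not transcribed.
So SibF is not produced.
Norleucine is absent, so OrvQ is inactive.
Required activator SibF is absent, so *kulX* is not transcribed.
→ *kulX* is OFF.
ppGpp is present, so PexM is active.
Rhamnulose is present, so YilL is inactive.
With repressor PexM bound, *dovW* is not transcribed.
→ *dovW* is OFF.
1 of the 5 genes is transcribed.

1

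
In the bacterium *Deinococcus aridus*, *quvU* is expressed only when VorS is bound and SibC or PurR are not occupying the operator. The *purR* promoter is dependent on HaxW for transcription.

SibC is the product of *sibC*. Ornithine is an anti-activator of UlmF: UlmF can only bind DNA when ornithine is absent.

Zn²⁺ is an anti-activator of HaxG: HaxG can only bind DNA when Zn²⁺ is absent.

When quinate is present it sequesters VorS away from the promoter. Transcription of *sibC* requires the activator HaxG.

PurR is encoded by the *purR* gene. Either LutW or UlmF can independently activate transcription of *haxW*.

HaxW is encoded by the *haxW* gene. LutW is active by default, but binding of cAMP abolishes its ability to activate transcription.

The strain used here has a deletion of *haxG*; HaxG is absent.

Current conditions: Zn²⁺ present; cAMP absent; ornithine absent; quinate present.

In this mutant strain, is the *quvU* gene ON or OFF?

OFF

HaxG is non-functional in this strain, so it has no effect.
Required activator HaxG is absent, so *sibC* is not transcribed.
So SibC is not produced.
Quinate is present, so VorS is inactive.
cAMP is absent, so LutW is active.
Ornithine is absent, so UlmF is active.
Activator LutW is present, so *haxW* is transcribed.
So HaxW is produced and active.
No repressor is bound and HaxW is active, so *purR* is transcribed.
So PurR is produced and active.
With repressor PurR bound, *quvU* is not transcribed.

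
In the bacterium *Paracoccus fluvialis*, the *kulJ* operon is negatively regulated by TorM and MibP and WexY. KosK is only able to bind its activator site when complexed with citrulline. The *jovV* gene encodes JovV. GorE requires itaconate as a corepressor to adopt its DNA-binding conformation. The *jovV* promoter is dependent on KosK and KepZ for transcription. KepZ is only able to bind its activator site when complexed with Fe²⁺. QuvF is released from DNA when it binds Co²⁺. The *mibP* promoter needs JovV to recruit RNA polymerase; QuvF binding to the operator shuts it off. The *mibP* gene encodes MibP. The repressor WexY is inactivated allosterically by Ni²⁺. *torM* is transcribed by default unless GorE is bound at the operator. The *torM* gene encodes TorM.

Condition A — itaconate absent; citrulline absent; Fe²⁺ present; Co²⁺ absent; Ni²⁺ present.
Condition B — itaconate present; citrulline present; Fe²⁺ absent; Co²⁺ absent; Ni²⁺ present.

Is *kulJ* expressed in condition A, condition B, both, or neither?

B only

Condition A:
Itaconate is absent, so GorE is inactive.
With no repressor bound, *torM* is transcribed.
So TorM is produced and active.
Citrulline is absent, so KosK is inactive.
Fe²⁺ is present, so KepZ is active.
Required activator KosK is absent, so *jovV* is not transcribed.
So JovV is not produced.
Co²⁺ is absent, so QuvF is active.
With repressor QuvF bound, *mibP* is not transcribed.
So MibP is not produced.
Ni²⁺ is present, so WexY is inactive.
With repressor TorM bound, *kulJ* is not transcribed.
→ *kulJ* is OFF in A.
Condition B:
Itaconate is present, so GorE is active.
With repressor GorE bound, *torM* is not transcribed.
So TorM is not produced.
Citrulline is present, so KosK is active.
Fe²⁺ is absent, so KepZ is inactive.
Required activator KepZ is absent, so *jovV* is not transcribed.
So JovV is not produced.
Co²⁺ is absent, so QuvF is active.
With repressor QuvF bound, *mibP* is not transcribed.
So MibP is not produced.
Ni²⁺ is present, so WexY is inactive.
With no repressor bound, *kulJ* is transcribed.
→ *kulJ* is ON in B.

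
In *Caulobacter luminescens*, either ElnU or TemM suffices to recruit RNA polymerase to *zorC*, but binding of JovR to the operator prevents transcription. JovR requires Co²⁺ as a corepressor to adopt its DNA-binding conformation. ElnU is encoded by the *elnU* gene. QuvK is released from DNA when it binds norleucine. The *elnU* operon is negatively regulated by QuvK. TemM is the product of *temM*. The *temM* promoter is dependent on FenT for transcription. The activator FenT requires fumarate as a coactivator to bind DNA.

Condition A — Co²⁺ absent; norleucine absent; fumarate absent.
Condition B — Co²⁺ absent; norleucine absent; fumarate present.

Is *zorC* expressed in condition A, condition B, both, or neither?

Condition A:
Co²⁺ is absent, so JovR is inactive.
Norleucine is absent, so QuvK is active.
With repressor QuvK bound, *elnU* is not transcribed.
So ElnU is not produced.
Fumarate is absent, so FenT is inactive.
Required activator FenT is absent, so *temM* is not transcribed.
So TemM is not produced.
No activator is available at the *zorC* promoter, so *zorC* is not transcribed.
→ *zorC* is OFF in A.
Condition B:
Co²⁺ is absent, so JovR is inactive.
Norleucine is absent, so QuvK is active.
With repressor QuvK bound, *elnU* is not transcribed.
So ElnU is not produced.
Fumarate is present, so FenT is active.
No repressor is bound and FenT is active, so *temM* is transcribed.
So TemM is produced and active.
Activator TemM is present, so *zorC* is transcribed.
→ *zorC* is ON in B.

B only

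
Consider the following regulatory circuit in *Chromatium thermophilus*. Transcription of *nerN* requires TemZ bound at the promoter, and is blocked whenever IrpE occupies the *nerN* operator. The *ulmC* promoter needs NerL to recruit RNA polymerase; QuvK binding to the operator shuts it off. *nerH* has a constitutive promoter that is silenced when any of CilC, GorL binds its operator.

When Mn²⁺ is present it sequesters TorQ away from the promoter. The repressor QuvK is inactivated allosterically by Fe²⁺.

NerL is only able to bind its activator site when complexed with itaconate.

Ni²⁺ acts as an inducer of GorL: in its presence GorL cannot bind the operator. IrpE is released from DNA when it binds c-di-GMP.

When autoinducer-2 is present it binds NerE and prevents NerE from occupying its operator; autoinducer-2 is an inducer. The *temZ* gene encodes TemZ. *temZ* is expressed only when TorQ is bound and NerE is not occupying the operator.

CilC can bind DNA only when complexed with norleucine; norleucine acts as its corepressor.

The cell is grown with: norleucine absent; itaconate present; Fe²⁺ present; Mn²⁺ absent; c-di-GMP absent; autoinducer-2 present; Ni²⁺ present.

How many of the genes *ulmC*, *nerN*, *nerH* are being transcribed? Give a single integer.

2

Itaconate is present, so NerL is active.
Fe²⁺ is present, so QuvK is inactive.
No repressor is bound and NerL is active, so *ulmC* is transcribed.
→ *ulmC* is ON.
Mn²⁺ is absent, so TorQ is active.
Autoinducer-2 is present, so NerE is inactive.
No repressor is bound and TorQ is active, so *temZ* is transcribed.
So TemZ is produced and active.
c-di-GMP is absent, so IrpE is active.
With repressor IrpE bound, *nerN* is not transcribed.
→ *nerN* is OFF.
Norleucine is absent, so CilC is inactive.
Ni²⁺ is present, so GorL is inactive.
With no repressor bound, *nerH* is transcribed.
→ *nerH* is ON.
2 of the 3 genes are transcribed.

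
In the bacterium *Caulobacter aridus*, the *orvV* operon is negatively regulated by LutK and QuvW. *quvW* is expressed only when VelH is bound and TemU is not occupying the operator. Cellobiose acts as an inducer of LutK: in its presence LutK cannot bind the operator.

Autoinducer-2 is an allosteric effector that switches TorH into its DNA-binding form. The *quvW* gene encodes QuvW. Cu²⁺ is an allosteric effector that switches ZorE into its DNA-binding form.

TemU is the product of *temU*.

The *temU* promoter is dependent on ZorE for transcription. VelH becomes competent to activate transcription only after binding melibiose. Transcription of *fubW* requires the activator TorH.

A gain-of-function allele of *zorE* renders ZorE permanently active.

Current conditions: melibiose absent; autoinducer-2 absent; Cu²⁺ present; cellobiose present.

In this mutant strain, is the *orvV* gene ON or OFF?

ON

Cellobiose is present, so LutK is inactive.
Melibiose is absent, so VelH is inactive.
ZorE is constitutively active in this strain.
No repressor is bound and ZorE is active, so *temU* is transcribed.
So TemU is produced and active.
With repressor TemU bound, *quvW* is not transcribed.
So QuvW is not produced.
With no repressor bound, *orvV* is transcribed.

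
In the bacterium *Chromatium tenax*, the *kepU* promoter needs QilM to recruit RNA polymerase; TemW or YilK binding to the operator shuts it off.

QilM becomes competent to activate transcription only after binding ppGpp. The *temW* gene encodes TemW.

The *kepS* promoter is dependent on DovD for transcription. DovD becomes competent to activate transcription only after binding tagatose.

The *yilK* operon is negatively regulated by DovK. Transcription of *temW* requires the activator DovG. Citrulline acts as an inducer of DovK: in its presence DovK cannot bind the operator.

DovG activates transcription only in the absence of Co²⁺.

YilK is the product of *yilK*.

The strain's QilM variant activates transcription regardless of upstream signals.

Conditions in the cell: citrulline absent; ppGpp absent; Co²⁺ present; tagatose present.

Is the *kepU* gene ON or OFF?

Co²⁺ is present, so DovG is inactive.
Required activator DovG is absent, so *temW* is not transcribed.
So TemW is not produced.
Citrulline is absent, so DovK is active.
With repressor DovK bound, *yilK* is not transcribed.
So YilK is not produced.
QilM is constitutively active in this strain.
No repressor is bound and QilM is active, so *kepU* is transcribed.

ON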